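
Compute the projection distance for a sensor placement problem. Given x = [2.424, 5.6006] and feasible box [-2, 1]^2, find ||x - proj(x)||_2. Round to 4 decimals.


Project each component onto [-2, 1].
clip(2.424) = 1.0, clip(5.6006) = 1.0
Projection = [1.0, 1.0]
Squared diffs: [2.0278, 21.1655]
Distance = sqrt(23.1933) = 4.8159


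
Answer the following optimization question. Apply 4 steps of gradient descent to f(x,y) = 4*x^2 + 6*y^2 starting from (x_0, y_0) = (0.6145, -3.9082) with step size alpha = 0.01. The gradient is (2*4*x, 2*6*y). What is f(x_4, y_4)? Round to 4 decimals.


Gradient descent on f(x,y) = 4*x^2 + 6*y^2.
Starting point: (0.6145, -3.9082), alpha = 0.01
Step 1: grad_x = 2*4*0.6145 = 4.916, grad_y = 2*6*-3.9082 = -46.8984
  x_1 = 0.6145 - 0.01*4.916 = 0.5653
  y_1 = -3.9082 - 0.01*-46.8984 = -3.4392
Step 2: grad_x = 2*4*0.5653 = 4.5227, grad_y = 2*6*-3.4392 = -41.2706
  x_2 = 0.5653 - 0.01*4.5227 = 0.5201
  y_2 = -3.4392 - 0.01*-41.2706 = -3.0265
Step 3: grad_x = 2*4*0.5201 = 4.1609, grad_y = 2*6*-3.0265 = -36.3181
  x_3 = 0.5201 - 0.01*4.1609 = 0.4785
  y_3 = -3.0265 - 0.01*-36.3181 = -2.6633
Step 4: grad_x = 2*4*0.4785 = 3.828, grad_y = 2*6*-2.6633 = -31.9599
  x_4 = 0.4785 - 0.01*3.828 = 0.4402
  y_4 = -2.6633 - 0.01*-31.9599 = -2.3437
f(0.4402, -2.3437) = 4*0.4402^2 + 6*(-2.3437)^2 = 33.7336


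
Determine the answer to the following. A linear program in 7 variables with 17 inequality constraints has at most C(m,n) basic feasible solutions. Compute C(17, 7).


Each vertex corresponds to some choice of n active constraints out of m, so the number of vertices is at most C(m, n) = m! / (n!(m-n)!).
m = 17, n = 7
Numerator: 17 * 16 * 15 * 14 * 13 * 12 * 11
Denominator: 7! = 5040
C(17, 7) = 19448


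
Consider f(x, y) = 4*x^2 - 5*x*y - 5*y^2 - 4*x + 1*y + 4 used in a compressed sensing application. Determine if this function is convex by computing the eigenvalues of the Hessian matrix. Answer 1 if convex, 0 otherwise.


The Hessian of f(x,y) = 4*x^2 - 5*x*y - 5*y^2 - 4*x + 1*y + 4 is:
H = [[8, -5], [-5, -10]]
Trace = 8 - 10 = -2
Determinant = 8*-10 - (-5)^2 = -105
Discriminant = (-2)^2 - 4*-105 = 424.0
Eigenvalues: lambda_1 = -11.2956, lambda_2 = 9.2956
The function is not convex.

0


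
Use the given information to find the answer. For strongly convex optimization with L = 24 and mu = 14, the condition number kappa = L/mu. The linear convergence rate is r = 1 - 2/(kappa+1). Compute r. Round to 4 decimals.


Step 1: Compute the condition number.
kappa = L/mu = 24/14 = 1.7143
Step 2: Compute the convergence rate.
r = 1 - 2/(kappa + 1) = 1 - 2*mu/(L + mu) = (L - mu)/(L + mu) = 10/38 = 0.2632


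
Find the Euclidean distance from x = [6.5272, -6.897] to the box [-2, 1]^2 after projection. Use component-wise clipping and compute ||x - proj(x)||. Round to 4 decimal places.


Project each component onto [-2, 1].
clip(6.5272) = 1.0, clip(-6.897) = -2.0
Projection = [1.0, -2.0]
Squared diffs: [30.5499, 23.9806]
Distance = sqrt(54.5305) = 7.3845


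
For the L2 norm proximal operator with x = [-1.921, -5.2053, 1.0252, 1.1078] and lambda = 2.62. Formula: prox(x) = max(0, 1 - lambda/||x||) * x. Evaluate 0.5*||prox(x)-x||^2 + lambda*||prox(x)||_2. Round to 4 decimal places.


Step 1: Compute ||x||.
||x|| = 5.7501
Step 2: Compute scaling factor.
scale = max(0, 1 - 2.62/5.7501) = 0.5444
Step 3: prox(x) = [-1.0457, -2.8335, 0.5581, 0.603]
||prox(x)|| = 3.1301
Step 4: Proximal objective.
0.5*||prox-x||^2 = 3.4322
lambda*||prox|| = 8.2009
Total = 11.6331


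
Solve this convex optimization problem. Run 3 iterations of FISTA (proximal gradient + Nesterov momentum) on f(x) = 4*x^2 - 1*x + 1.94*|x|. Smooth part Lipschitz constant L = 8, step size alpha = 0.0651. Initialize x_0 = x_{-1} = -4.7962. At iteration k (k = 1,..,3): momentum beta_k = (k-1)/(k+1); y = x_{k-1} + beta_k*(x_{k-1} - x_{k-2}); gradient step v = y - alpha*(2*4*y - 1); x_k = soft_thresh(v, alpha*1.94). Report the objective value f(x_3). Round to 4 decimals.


FISTA on f(x) = 4*x^2 - 1*x + 1.94*|x|
L = 8, alpha = 0.0651
Iteration 1: beta = 0.0, y = -4.7962 + 0.0*(-4.7962 + 4.7962) = -4.7962
  grad(y) = -39.3696, v = y - alpha*grad = -2.2332
  prox(v) = soft_thresh(-2.2332, 0.1263) = -2.1069
Iteration 2: beta = 0.3333, y = -2.1069 + 0.3333*(-2.1069 + 4.7962) = -1.2105
  grad(y) = -10.6842, v = y - alpha*grad = -0.515
  prox(v) = soft_thresh(-0.515, 0.1263) = -0.3887
Iteration 3: beta = 0.5, y = -0.3887 + 0.5*(-0.3887 + 2.1069) = 0.4704
  grad(y) = 2.7635, v = y - alpha*grad = 0.2905
  prox(v) = soft_thresh(0.2905, 0.1263) = 0.1642
f(x_3) = 4*0.1642^2 - 1*0.1642 + 1.94*|0.1642| = 0.2623


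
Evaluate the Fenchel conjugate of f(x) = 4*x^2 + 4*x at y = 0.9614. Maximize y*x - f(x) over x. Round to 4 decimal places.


f*(y) = sup_x {y*x - a*x^2 - b*x} = sup_x {(y-b)*x - a*x^2}
FOC: (y - b) - 2a*x = 0 => x* = (y - b)/(2a)
x* = (0.9614 - 4)/(2*4) = -0.3798
f*(0.9614) = (y-b)^2/(4a) = (0.9614 - 4)^2/(4*4)
= 9.2331/16 = 0.5771


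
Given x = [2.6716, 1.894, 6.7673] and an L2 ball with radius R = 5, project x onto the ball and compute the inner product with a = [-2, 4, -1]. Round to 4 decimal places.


Step 1: Compute ||x|| (intermediates to 6 decimals).
||x|| = sqrt(2.6716^2 + 1.894^2 + 6.7673^2) = 7.518047
Step 2: Project.
Since ||x|| > R, scale = R/||x|| = 5/7.518047 = 0.665066, proj(x) = scale * x
proj(x) = [1.77679, 1.259635, 4.500701]
Step 3: Dot product.
a^T * proj(x) = -2*1.77679 + 4*1.259635 - 1*4.500701 = -3.0157


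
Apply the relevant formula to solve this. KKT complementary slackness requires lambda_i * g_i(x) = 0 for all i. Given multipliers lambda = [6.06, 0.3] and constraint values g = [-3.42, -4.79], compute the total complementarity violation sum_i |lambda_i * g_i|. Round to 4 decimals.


KKT complementary slackness check:
lambda_1 * g_1 = 6.06 * -3.42 = -20.7252
lambda_2 * g_2 = 0.3 * -4.79 = -1.437
Total violation = 20.7252 + 1.437 = 22.1622


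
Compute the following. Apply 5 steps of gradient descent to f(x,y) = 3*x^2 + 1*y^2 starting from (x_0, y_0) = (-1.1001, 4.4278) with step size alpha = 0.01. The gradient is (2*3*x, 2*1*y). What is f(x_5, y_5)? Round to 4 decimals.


Gradient descent on f(x,y) = 3*x^2 + 1*y^2.
Starting point: (-1.1001, 4.4278), alpha = 0.01
Step 1: grad_x = 2*3*-1.1001 = -6.6006, grad_y = 2*1*4.4278 = 8.8556
  x_1 = -1.1001 - 0.01*-6.6006 = -1.0341
  y_1 = 4.4278 - 0.01*8.8556 = 4.3392
Step 2: grad_x = 2*3*-1.0341 = -6.2046, grad_y = 2*1*4.3392 = 8.6785
  x_2 = -1.0341 - 0.01*-6.2046 = -0.972
  y_2 = 4.3392 - 0.01*8.6785 = 4.2525
Step 3: grad_x = 2*3*-0.972 = -5.8323, grad_y = 2*1*4.2525 = 8.5049
  x_3 = -0.972 - 0.01*-5.8323 = -0.9137
  y_3 = 4.2525 - 0.01*8.5049 = 4.1674
Step 4: grad_x = 2*3*-0.9137 = -5.4824, grad_y = 2*1*4.1674 = 8.3348
  x_4 = -0.9137 - 0.01*-5.4824 = -0.8589
  y_4 = 4.1674 - 0.01*8.3348 = 4.0841
Step 5: grad_x = 2*3*-0.8589 = -5.1534, grad_y = 2*1*4.0841 = 8.1681
  x_5 = -0.8589 - 0.01*-5.1534 = -0.8074
  y_5 = 4.0841 - 0.01*8.1681 = 4.0024
f(-0.8074, 4.0024) = 3*(-0.8074)^2 + 1*4.0024^2 = 17.9746


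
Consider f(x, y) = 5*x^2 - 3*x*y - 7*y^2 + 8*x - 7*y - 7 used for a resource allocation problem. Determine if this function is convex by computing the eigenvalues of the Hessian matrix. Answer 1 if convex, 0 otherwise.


The Hessian of f(x,y) = 5*x^2 - 3*x*y - 7*y^2 + 8*x - 7*y - 7 is:
H = [[10, -3], [-3, -14]]
Trace = 10 - 14 = -4
Determinant = 10*-14 - (-3)^2 = -149
Discriminant = (-4)^2 - 4*-149 = 612.0
Eigenvalues: lambda_1 = -14.3693, lambda_2 = 10.3693
The function is not convex.

0


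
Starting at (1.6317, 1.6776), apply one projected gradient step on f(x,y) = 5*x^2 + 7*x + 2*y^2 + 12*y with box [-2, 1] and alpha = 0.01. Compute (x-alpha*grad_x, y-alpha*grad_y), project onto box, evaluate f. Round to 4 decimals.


Step 1: Compute gradient at (1.6317, 1.6776).
grad_x = 2*5*1.6317 + 7 = 23.317
grad_y = 2*2*1.6776 + 12 = 18.7104
Step 2: Gradient step.
x_raw = 1.6317 - 0.01*23.317 = 1.3985
y_raw = 1.6776 - 0.01*18.7104 = 1.4905
Step 3: Project onto [-2, 1].
x_proj = clip(1.3985) = 1.0
y_proj = clip(1.4905) = 1.0
Step 4: Evaluate f.
f(1.0, 1.0) = 26.0


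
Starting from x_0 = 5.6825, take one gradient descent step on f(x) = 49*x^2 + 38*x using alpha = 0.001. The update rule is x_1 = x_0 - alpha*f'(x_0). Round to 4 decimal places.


We compute the gradient at x_0 and apply the update.
f'(x) = 98*x + 38
f'(5.6825) = 98*5.6825 + 38 = 594.885
x_1 = 5.6825 - 0.001*594.885 = 5.0876


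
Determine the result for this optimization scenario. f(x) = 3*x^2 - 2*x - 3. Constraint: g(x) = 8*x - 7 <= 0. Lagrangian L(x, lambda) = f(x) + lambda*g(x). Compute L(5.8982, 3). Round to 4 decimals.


Step 1: Evaluate f(x).
f(5.8982) = 3*5.8982^2 - 2*5.8982 - 3 = 89.5699
Step 2: Evaluate g(x).
g(5.8982) = 8*5.8982 - 7 = 40.1856
Step 3: Compute Lagrangian.
L = 89.5699 + 3*40.1856 = 210.1267


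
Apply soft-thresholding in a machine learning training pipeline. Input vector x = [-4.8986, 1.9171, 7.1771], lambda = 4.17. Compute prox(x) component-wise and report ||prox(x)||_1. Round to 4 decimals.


Soft-thresholding with lambda = 4.17:
prox(-4.8986) = sign(-4.8986)*max(|-4.8986| - 4.17, 0) = -0.7286
prox(1.9171) = sign(1.9171)*max(|1.9171| - 4.17, 0) = 0.0
prox(7.1771) = sign(7.1771)*max(|7.1771| - 4.17, 0) = 3.0071
prox(x) = [-0.7286, 0.0, 3.0071]
||prox(x)||_1 = 0.7286 + 0.0 + 3.0071 = 3.7357


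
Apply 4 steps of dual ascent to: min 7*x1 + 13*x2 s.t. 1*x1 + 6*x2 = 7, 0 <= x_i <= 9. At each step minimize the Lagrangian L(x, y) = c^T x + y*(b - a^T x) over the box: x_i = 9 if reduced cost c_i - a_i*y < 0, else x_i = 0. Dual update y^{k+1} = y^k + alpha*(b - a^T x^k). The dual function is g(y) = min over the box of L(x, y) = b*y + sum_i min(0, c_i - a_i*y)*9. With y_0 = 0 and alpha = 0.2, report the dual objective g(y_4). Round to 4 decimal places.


Dual ascent for LP: min 7*x1 + 13*x2, 1*x1 + 6*x2 = 7, 0 <= x_i <= 9
Step 1: y^k = 0.0, reduced costs: (7.0, 13.0)
  x^k = (0.0, 0.0), subgradient = b - a^T x = 7.0
  y^{k+1} = 0.0 + 0.2*7.0 = 1.4
Step 2: y^k = 1.4, reduced costs: (5.6, 4.6)
  x^k = (0.0, 0.0), subgradient = b - a^T x = 7.0
  y^{k+1} = 1.4 + 0.2*7.0 = 2.8
Step 3: y^k = 2.8, reduced costs: (4.2, -3.8)
  x^k = (0.0, 9.0), subgradient = b - a^T x = -47.0
  y^{k+1} = 2.8 + 0.2*-47.0 = -6.6
Step 4: y^k = -6.6, reduced costs: (13.6, 52.6)
  x^k = (0.0, 0.0), subgradient = b - a^T x = 7.0
  y^{k+1} = -6.6 + 0.2*7.0 = -5.2
Dual objective at y_4 = -5.2: reduced costs (12.2, 44.2), box minimizer x = (0.0, 0.0)
g(y_4) = b*y + (c1 - a1*y)*x1 + (c2 - a2*y)*x2 = 7*(-5.2) + 12.2*0.0 + 44.2*0.0 = -36.4 + 0.0 + 0.0 = -36.4


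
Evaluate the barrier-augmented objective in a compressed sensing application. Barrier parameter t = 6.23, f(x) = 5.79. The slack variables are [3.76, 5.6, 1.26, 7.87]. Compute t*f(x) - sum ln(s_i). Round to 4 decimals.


Step 1: Compute log-barrier.
ln values: [1.3244, 1.7228, 0.2311, 2.0631]
phi = -(1.3244 + 1.7228 + 0.2311 + 2.0631) = -5.3414
Step 2: Compute augmented objective.
t*f(x) = 6.23*5.79 = 36.0717
Total = 36.0717 - 5.3414 = 30.7303


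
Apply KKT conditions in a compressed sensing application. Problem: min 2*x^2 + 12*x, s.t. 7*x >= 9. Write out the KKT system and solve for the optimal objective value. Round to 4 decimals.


Step 1: Try lambda = 0 (constraint inactive).
x_unc = -12/(2*2) = -3.0
Check: 7*-3.0 = -21.0 < 9 -- violated!
Step 2: Constraint must be active: 7*x = 9
x* = 9/7 = 1.2857 (rounded; the exact value 9/7 is used below)
lambda = (2*2*(9/7) + 12)/7 = 2.449
Step 3: Compute optimal value.
f(x*) = 2*(9/7)^2 + 12*(9/7) = 18.7347


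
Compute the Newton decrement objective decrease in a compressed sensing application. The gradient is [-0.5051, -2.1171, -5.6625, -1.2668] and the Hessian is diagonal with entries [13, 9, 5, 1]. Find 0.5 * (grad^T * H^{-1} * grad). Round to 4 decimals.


Step 1: H is diagonal, so H^(-1) * g = [-0.0389, -0.2352, -1.1325, -1.2668].
Step 2: g^T H^(-1) g = sum_i g_i^2 / H_ii
  = (-0.5051)^2/13 + (-2.1171)^2/9 + (-5.6625)^2/5 + (-1.2668)^2/1
  = 0.0196 + 0.498 + 6.4128 + 1.6048 = 8.5352
Step 3: Objective decrease = 0.5 * g^T H^(-1) g = 4.2676


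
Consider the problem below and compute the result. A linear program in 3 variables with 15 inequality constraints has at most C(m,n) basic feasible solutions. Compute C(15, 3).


Each vertex corresponds to some choice of n active constraints out of m, so the number of vertices is at most C(m, n) = m! / (n!(m-n)!).
m = 15, n = 3
Numerator: 15 * 14 * 13
Denominator: 3! = 6
C(15, 3) = 455


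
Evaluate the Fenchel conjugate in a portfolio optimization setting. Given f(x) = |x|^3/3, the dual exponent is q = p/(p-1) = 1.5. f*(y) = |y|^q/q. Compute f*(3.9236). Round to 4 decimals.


The conjugate exponent q satisfies 1/p + 1/q = 1.
p = 3, so q = 3/(3 - 1) = 1.5
|y|^q = 3.9236^1.5 = 7.7719
f*(3.9236) = 7.7719 / 1.5 = 5.1813


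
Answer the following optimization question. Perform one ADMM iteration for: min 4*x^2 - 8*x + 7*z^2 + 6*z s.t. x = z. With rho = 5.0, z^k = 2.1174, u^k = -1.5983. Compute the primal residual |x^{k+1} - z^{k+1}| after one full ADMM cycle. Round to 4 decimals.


ADMM iteration with rho = 5.0, z^k = 2.1174, u^k = -1.5983
Step 1: x-update.
Minimize 4*x^2 - 8*x + (5.0/2)*(x - 2.1174 - 1.5983)^2
FOC: (2*4 + 5.0)*x = 8 + 5.0*(2.1174 + 1.5983)
x^{k+1} = 2.0445
Step 2: z-update.
Minimize 7*z^2 + 6*z + (5.0/2)*(2.0445 - z - 1.5983)^2
FOC: (2*7 + 5.0)*z = -6 + 5.0*(2.0445 - 1.5983)
z^{k+1} = -0.1984
Step 3: u-update.
u^{k+1} = -1.5983 + 2.0445 + 0.1984 = 0.6446
Step 4: Primal residual = |2.0445 + 0.1984| = 2.2429


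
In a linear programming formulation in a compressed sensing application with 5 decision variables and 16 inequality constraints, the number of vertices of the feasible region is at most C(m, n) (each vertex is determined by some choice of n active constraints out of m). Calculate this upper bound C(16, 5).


Each vertex corresponds to some choice of n active constraints out of m, so the number of vertices is at most C(m, n) = m! / (n!(m-n)!).
m = 16, n = 5
Numerator: 16 * 15 * 14 * 13 * 12
Denominator: 5! = 120
C(16, 5) = 4368


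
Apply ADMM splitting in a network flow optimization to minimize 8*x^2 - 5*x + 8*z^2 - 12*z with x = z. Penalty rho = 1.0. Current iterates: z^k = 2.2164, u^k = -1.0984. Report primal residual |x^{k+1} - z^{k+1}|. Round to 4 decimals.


ADMM iteration with rho = 1.0, z^k = 2.2164, u^k = -1.0984
Step 1: x-update.
Minimize 8*x^2 - 5*x + (1.0/2)*(x - 2.2164 - 1.0984)^2
FOC: (2*8 + 1.0)*x = 5 + 1.0*(2.2164 + 1.0984)
x^{k+1} = 0.4891
Step 2: z-update.
Minimize 8*z^2 - 12*z + (1.0/2)*(0.4891 - z - 1.0984)^2
FOC: (2*8 + 1.0)*z = 12 + 1.0*(0.4891 - 1.0984)
z^{k+1} = 0.67
Step 3: u-update.
u^{k+1} = -1.0984 + 0.4891 - 0.67 = -1.2793
Step 4: Primal residual = |0.4891 - 0.67| = 0.1809


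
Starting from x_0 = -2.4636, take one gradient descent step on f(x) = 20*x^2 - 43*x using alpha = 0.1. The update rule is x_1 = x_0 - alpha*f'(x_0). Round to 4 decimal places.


We compute the gradient at x_0 and apply the update.
f'(x) = 40*x - 43
f'(-2.4636) = 40*-2.4636 - 43 = -141.544
x_1 = -2.4636 - 0.1*-141.544 = 11.6908


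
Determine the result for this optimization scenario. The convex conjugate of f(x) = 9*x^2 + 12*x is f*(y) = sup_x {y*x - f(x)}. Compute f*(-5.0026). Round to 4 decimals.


f*(y) = sup_x {y*x - a*x^2 - b*x} = sup_x {(y-b)*x - a*x^2}
FOC: (y - b) - 2a*x = 0 => x* = (y - b)/(2a)
x* = (-5.0026 - 12)/(2*9) = -0.9446
f*(-5.0026) = (y-b)^2/(4a) = (-5.0026 - 12)^2/(4*9)
= 289.0884/36 = 8.0302


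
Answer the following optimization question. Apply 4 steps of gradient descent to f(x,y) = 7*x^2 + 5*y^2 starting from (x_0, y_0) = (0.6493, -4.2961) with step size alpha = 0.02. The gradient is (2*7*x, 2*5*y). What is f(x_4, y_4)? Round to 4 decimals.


Gradient descent on f(x,y) = 7*x^2 + 5*y^2.
Starting point: (0.6493, -4.2961), alpha = 0.02
Step 1: grad_x = 2*7*0.6493 = 9.0902, grad_y = 2*5*-4.2961 = -42.961
  x_1 = 0.6493 - 0.02*9.0902 = 0.4675
  y_1 = -4.2961 - 0.02*-42.961 = -3.4369
Step 2: grad_x = 2*7*0.4675 = 6.5449, grad_y = 2*5*-3.4369 = -34.3688
  x_2 = 0.4675 - 0.02*6.5449 = 0.3366
  y_2 = -3.4369 - 0.02*-34.3688 = -2.7495
Step 3: grad_x = 2*7*0.3366 = 4.7124, grad_y = 2*5*-2.7495 = -27.495
  x_3 = 0.3366 - 0.02*4.7124 = 0.2423
  y_3 = -2.7495 - 0.02*-27.495 = -2.1996
Step 4: grad_x = 2*7*0.2423 = 3.3929, grad_y = 2*5*-2.1996 = -21.996
  x_4 = 0.2423 - 0.02*3.3929 = 0.1745
  y_4 = -2.1996 - 0.02*-21.996 = -1.7597
f(0.1745, -1.7597) = 7*0.1745^2 + 5*(-1.7597)^2 = 15.6955


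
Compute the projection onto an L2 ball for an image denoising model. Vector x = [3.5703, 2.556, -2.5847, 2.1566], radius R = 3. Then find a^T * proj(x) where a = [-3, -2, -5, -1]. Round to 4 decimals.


Step 1: Compute ||x|| (intermediates to 6 decimals).
||x|| = sqrt(3.5703^2 + 2.556^2 + (-2.5847)^2 + 2.1566^2) = 5.532791
Step 2: Project.
Since ||x|| > R, scale = R/||x|| = 3/5.532791 = 0.542222, proj(x) = scale * x
proj(x) = [1.935895, 1.385919, -1.401481, 1.169356]
Step 3: Dot product.
a^T * proj(x) = -3*1.935895 - 2*1.385919 - 5*(-1.401481) - 1*1.169356 = -2.7415


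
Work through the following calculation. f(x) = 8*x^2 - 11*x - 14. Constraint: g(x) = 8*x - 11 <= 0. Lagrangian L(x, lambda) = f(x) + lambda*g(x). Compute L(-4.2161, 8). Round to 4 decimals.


Step 1: Evaluate f(x).
f(-4.2161) = 8*(-4.2161)^2 - 11*(-4.2161) - 14 = 174.5811
Step 2: Evaluate g(x).
g(-4.2161) = 8*-4.2161 - 11 = -44.7288
Step 3: Compute Lagrangian.
L = 174.5811 + 8*-44.7288 = -183.2493


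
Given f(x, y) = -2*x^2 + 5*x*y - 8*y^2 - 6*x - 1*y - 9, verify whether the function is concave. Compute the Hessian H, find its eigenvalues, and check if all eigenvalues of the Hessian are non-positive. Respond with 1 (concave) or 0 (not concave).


The Hessian of f(x,y) = -2*x^2 + 5*x*y - 8*y^2 - 6*x - 1*y - 9 is:
H = [[-4, 5], [5, -16]]
Trace = -4 - 16 = -20
Determinant = -4*-16 - (5)^2 = 39
Discriminant = (-20)^2 - 4*39 = 244.0
Eigenvalues: lambda_1 = -17.8102, lambda_2 = -2.1898
The function is concave.

1


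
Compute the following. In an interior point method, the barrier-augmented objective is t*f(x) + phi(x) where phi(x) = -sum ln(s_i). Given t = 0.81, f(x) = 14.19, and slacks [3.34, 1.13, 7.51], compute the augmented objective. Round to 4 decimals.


Step 1: Compute log-barrier.
ln values: [1.206, 0.1222, 2.0162]
phi = -(1.206 + 0.1222 + 2.0162) = -3.3444
Step 2: Compute augmented objective.
t*f(x) = 0.81*14.19 = 11.4939
Total = 11.4939 - 3.3444 = 8.1495


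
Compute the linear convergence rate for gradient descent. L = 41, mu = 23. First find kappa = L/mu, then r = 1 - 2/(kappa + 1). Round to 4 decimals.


Step 1: Compute the condition number.
kappa = L/mu = 41/23 = 1.7826
Step 2: Compute the convergence rate.
r = 1 - 2/(kappa + 1) = 1 - 2*mu/(L + mu) = (L - mu)/(L + mu) = 18/64 = 0.2813


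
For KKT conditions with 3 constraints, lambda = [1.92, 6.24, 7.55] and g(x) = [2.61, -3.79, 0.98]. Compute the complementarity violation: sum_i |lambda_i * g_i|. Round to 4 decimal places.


KKT complementary slackness check:
lambda_1 * g_1 = 1.92 * 2.61 = 5.0112
lambda_2 * g_2 = 6.24 * -3.79 = -23.6496
lambda_3 * g_3 = 7.55 * 0.98 = 7.399
Total violation = 5.0112 + 23.6496 + 7.399 = 36.0598


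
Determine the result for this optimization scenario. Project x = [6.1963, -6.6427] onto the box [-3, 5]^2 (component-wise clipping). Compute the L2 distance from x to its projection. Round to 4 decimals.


Project each component onto [-3, 5].
clip(6.1963) = 5.0, clip(-6.6427) = -3.0
Projection = [5.0, -3.0]
Squared diffs: [1.4311, 13.2693]
Distance = sqrt(14.7004) = 3.8341


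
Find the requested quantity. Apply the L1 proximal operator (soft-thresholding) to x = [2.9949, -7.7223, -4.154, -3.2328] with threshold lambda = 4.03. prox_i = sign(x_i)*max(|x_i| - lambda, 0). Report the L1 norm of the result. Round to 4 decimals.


Soft-thresholding with lambda = 4.03:
prox(2.9949) = sign(2.9949)*max(|2.9949| - 4.03, 0) = 0.0
prox(-7.7223) = sign(-7.7223)*max(|-7.7223| - 4.03, 0) = -3.6923
prox(-4.154) = sign(-4.154)*max(|-4.154| - 4.03, 0) = -0.124
prox(-3.2328) = sign(-3.2328)*max(|-3.2328| - 4.03, 0) = 0.0
prox(x) = [0.0, -3.6923, -0.124, 0.0]
||prox(x)||_1 = 0.0 + 3.6923 + 0.124 + 0.0 = 3.8163


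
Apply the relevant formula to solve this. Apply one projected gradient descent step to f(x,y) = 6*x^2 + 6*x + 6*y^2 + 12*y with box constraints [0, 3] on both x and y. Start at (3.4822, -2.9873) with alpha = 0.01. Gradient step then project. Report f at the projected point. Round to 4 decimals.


Step 1: Compute gradient at (3.4822, -2.9873).
grad_x = 2*6*3.4822 + 6 = 47.7864
grad_y = 2*6*-2.9873 + 12 = -23.8476
Step 2: Gradient step.
x_raw = 3.4822 - 0.01*47.7864 = 3.0043
y_raw = -2.9873 - 0.01*-23.8476 = -2.7488
Step 3: Project onto [0, 3].
x_proj = clip(3.0043) = 3.0
y_proj = clip(-2.7488) = 0.0
Step 4: Evaluate f.
f(3.0, 0.0) = 72.0


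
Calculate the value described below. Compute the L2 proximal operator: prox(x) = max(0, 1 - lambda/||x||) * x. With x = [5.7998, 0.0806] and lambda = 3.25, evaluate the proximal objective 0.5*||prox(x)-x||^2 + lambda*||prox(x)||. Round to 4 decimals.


Step 1: Compute ||x||.
||x|| = 5.8004
Step 2: Compute scaling factor.
scale = max(0, 1 - 3.25/5.8004) = 0.4397
Step 3: prox(x) = [2.5501, 0.0354]
||prox(x)|| = 2.5504
Step 4: Proximal objective.
0.5*||prox-x||^2 = 5.2813
lambda*||prox|| = 8.2888
Total = 13.5699


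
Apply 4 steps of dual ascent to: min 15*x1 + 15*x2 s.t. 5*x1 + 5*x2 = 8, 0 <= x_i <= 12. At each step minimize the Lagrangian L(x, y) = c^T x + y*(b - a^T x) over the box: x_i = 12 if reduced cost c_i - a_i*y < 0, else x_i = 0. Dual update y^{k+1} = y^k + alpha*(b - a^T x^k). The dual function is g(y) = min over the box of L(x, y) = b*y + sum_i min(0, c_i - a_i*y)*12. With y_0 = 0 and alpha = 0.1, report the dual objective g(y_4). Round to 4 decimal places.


Dual ascent for LP: min 15*x1 + 15*x2, 5*x1 + 5*x2 = 8, 0 <= x_i <= 12
Step 1: y^k = 0.0, reduced costs: (15.0, 15.0)
  x^k = (0.0, 0.0), subgradient = b - a^T x = 8.0
  y^{k+1} = 0.0 + 0.1*8.0 = 0.8
Step 2: y^k = 0.8, reduced costs: (11.0, 11.0)
  x^k = (0.0, 0.0), subgradient = b - a^T x = 8.0
  y^{k+1} = 0.8 + 0.1*8.0 = 1.6
Step 3: y^k = 1.6, reduced costs: (7.0, 7.0)
  x^k = (0.0, 0.0), subgradient = b - a^T x = 8.0
  y^{k+1} = 1.6 + 0.1*8.0 = 2.4
Step 4: y^k = 2.4, reduced costs: (3.0, 3.0)
  x^k = (0.0, 0.0), subgradient = b - a^T x = 8.0
  y^{k+1} = 2.4 + 0.1*8.0 = 3.2
Dual objective at y_4 = 3.2: reduced costs (-1.0, -1.0), box minimizer x = (12.0, 12.0)
g(y_4) = b*y + (c1 - a1*y)*x1 + (c2 - a2*y)*x2 = 8*3.2 + (-1.0)*12.0 + (-1.0)*12.0 = 25.6 - 12.0 - 12.0 = 1.6


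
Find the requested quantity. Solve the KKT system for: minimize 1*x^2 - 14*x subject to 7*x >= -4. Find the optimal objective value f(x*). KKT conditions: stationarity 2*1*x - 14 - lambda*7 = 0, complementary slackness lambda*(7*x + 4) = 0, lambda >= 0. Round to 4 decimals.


Step 1: Try lambda = 0 (constraint inactive).
Stationarity: 2*1*x - 14 = 0
x* = 14/(2*1) = 7.0
Check constraint: 7*7.0 = 49.0 >= -4 -- satisfied.
Step 2: Compute optimal value.
f(x*) = 1*7.0^2 - 14*7.0 = -49.0


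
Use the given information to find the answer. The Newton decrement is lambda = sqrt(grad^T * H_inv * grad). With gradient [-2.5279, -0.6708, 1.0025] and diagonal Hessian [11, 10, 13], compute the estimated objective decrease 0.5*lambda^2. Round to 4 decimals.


Step 1: H is diagonal, so H^(-1) * g = [-0.2298, -0.0671, 0.0771].
Step 2: g^T H^(-1) g = sum_i g_i^2 / H_ii
  = (-2.5279)^2/11 + (-0.6708)^2/10 + (1.0025)^2/13
  = 0.5809 + 0.045 + 0.0773 = 0.7032
Step 3: Objective decrease = 0.5 * g^T H^(-1) g = 0.3516


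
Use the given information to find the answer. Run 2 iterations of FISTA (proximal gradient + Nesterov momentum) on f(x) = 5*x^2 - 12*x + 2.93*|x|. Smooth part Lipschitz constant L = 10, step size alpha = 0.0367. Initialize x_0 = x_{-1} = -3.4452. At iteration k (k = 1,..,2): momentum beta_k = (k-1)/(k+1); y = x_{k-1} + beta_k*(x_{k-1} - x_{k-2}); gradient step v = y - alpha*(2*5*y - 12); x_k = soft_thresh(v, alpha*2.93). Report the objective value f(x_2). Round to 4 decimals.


FISTA on f(x) = 5*x^2 - 12*x + 2.93*|x|
L = 10, alpha = 0.0367
Iteration 1: beta = 0.0, y = -3.4452 + 0.0*(-3.4452 + 3.4452) = -3.4452
  grad(y) = -46.452, v = y - alpha*grad = -1.7404
  prox(v) = soft_thresh(-1.7404, 0.1075) = -1.6329
Iteration 2: beta = 0.3333, y = -1.6329 + 0.3333*(-1.6329 + 3.4452) = -1.0288
  grad(y) = -22.2877, v = y - alpha*grad = -0.2108
  prox(v) = soft_thresh(-0.2108, 0.1075) = -0.1033
f(x_2) = 5*(-0.1033)^2 - 12*(-0.1033) + 2.93*|-0.1033| = 1.5954


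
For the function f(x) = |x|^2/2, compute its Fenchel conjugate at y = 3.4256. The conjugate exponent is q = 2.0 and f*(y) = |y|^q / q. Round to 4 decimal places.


The conjugate exponent q satisfies 1/p + 1/q = 1.
p = 2, so q = 2/(2 - 1) = 2.0
|y|^q = 3.4256^2.0 = 11.7347
f*(3.4256) = 11.7347 / 2.0 = 5.8674


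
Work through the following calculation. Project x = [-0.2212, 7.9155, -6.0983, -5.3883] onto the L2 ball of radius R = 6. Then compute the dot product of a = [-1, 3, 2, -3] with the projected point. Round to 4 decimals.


Step 1: Compute ||x|| (intermediates to 6 decimals).
||x|| = sqrt((-0.2212)^2 + 7.9155^2 + (-6.0983)^2 + (-5.3883)^2) = 11.354607
Step 2: Project.
Since ||x|| > R, scale = R/||x|| = 6/11.354607 = 0.52842, proj(x) = scale * x
proj(x) = [-0.116887, 4.182709, -3.222464, -2.847285]
Step 3: Dot product.
a^T * proj(x) = -1*(-0.116887) + 3*4.182709 + 2*(-3.222464) - 3*(-2.847285) = 14.7619


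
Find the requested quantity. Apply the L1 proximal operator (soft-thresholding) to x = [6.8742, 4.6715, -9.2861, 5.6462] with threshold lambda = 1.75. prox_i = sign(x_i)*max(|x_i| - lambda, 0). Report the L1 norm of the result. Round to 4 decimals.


Soft-thresholding with lambda = 1.75:
prox(6.8742) = sign(6.8742)*max(|6.8742| - 1.75, 0) = 5.1242
prox(4.6715) = sign(4.6715)*max(|4.6715| - 1.75, 0) = 2.9215
prox(-9.2861) = sign(-9.2861)*max(|-9.2861| - 1.75, 0) = -7.5361
prox(5.6462) = sign(5.6462)*max(|5.6462| - 1.75, 0) = 3.8962
prox(x) = [5.1242, 2.9215, -7.5361, 3.8962]
||prox(x)||_1 = 5.1242 + 2.9215 + 7.5361 + 3.8962 = 19.478


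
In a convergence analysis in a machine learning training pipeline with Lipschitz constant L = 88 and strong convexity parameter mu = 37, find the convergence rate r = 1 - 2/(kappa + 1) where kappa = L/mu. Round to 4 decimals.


Step 1: Compute the condition number.
kappa = L/mu = 88/37 = 2.3784
Step 2: Compute the convergence rate.
r = 1 - 2/(kappa + 1) = 1 - 2*mu/(L + mu) = (L - mu)/(L + mu) = 51/125 = 0.408


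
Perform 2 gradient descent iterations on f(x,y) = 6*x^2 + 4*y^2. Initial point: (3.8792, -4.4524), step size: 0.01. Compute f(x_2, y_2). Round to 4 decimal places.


Gradient descent on f(x,y) = 6*x^2 + 4*y^2.
Starting point: (3.8792, -4.4524), alpha = 0.01
Step 1: grad_x = 2*6*3.8792 = 46.5504, grad_y = 2*4*-4.4524 = -35.6192
  x_1 = 3.8792 - 0.01*46.5504 = 3.4137
  y_1 = -4.4524 - 0.01*-35.6192 = -4.0962
Step 2: grad_x = 2*6*3.4137 = 40.9644, grad_y = 2*4*-4.0962 = -32.7697
  x_2 = 3.4137 - 0.01*40.9644 = 3.0041
  y_2 = -4.0962 - 0.01*-32.7697 = -3.7685
f(3.0041, -3.7685) = 6*3.0041^2 + 4*(-3.7685)^2 = 110.9527


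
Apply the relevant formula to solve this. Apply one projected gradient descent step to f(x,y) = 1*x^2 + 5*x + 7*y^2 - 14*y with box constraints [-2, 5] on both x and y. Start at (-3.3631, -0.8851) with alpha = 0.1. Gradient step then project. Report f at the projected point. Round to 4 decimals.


Step 1: Compute gradient at (-3.3631, -0.8851).
grad_x = 2*1*-3.3631 + 5 = -1.7262
grad_y = 2*7*-0.8851 - 14 = -26.3914
Step 2: Gradient step.
x_raw = -3.3631 - 0.1*-1.7262 = -3.1905
y_raw = -0.8851 - 0.1*-26.3914 = 1.754
Step 3: Project onto [-2, 5].
x_proj = clip(-3.1905) = -2.0
y_proj = clip(1.754) = 1.754
Step 4: Evaluate f.
f(-2.0, 1.754) = -9.02


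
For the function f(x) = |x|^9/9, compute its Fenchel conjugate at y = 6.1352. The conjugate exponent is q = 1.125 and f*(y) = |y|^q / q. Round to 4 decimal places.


The conjugate exponent q satisfies 1/p + 1/q = 1.
p = 9, so q = 9/(9 - 1) = 1.125
|y|^q = 6.1352^1.125 = 7.6967
f*(6.1352) = 7.6967 / 1.125 = 6.8416


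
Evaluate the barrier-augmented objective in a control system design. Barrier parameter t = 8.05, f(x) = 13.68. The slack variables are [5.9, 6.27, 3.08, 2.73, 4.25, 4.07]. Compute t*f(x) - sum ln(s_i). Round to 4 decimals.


Step 1: Compute log-barrier.
ln values: [1.775, 1.8358, 1.1249, 1.0043, 1.4469, 1.4036]
phi = -(1.775 + 1.8358 + 1.1249 + 1.0043 + 1.4469 + 1.4036) = -8.5905
Step 2: Compute augmented objective.
t*f(x) = 8.05*13.68 = 110.124
Total = 110.124 - 8.5905 = 101.5335


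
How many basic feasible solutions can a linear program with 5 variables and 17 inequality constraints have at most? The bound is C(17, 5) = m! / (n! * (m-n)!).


Each vertex corresponds to some choice of n active constraints out of m, so the number of vertices is at most C(m, n) = m! / (n!(m-n)!).
m = 17, n = 5
Numerator: 17 * 16 * 15 * 14 * 13
Denominator: 5! = 120
C(17, 5) = 6188


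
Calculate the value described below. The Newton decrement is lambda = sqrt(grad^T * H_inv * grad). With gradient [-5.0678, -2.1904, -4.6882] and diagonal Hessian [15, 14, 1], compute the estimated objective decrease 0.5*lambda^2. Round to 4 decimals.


Step 1: H is diagonal, so H^(-1) * g = [-0.3379, -0.1565, -4.6882].
Step 2: g^T H^(-1) g = sum_i g_i^2 / H_ii
  = (-5.0678)^2/15 + (-2.1904)^2/14 + (-4.6882)^2/1
  = 1.7122 + 0.3427 + 21.9792 = 24.0341
Step 3: Objective decrease = 0.5 * g^T H^(-1) g = 12.017


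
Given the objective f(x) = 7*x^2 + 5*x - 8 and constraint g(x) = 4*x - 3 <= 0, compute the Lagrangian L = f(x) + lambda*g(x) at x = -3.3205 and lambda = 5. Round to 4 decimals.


Step 1: Evaluate f(x).
f(-3.3205) = 7*(-3.3205)^2 + 5*(-3.3205) - 8 = 52.5775
Step 2: Evaluate g(x).
g(-3.3205) = 4*-3.3205 - 3 = -16.282
Step 3: Compute Lagrangian.
L = 52.5775 + 5*-16.282 = -28.8325


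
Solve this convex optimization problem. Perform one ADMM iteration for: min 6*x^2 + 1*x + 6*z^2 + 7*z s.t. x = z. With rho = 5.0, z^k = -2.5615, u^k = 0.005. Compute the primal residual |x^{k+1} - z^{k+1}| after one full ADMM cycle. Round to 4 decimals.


ADMM iteration with rho = 5.0, z^k = -2.5615, u^k = 0.005
Step 1: x-update.
Minimize 6*x^2 + 1*x + (5.0/2)*(x + 2.5615 + 0.005)^2
FOC: (2*6 + 5.0)*x = -1 + 5.0*(-2.5615 - 0.005)
x^{k+1} = -0.8137
Step 2: z-update.
Minimize 6*z^2 + 7*z + (5.0/2)*(-0.8137 - z + 0.005)^2
FOC: (2*6 + 5.0)*z = -7 + 5.0*(-0.8137 + 0.005)
z^{k+1} = -0.6496
Step 3: u-update.
u^{k+1} = 0.005 - 0.8137 + 0.6496 = -0.1591
Step 4: Primal residual = |-0.8137 + 0.6496| = 0.1641


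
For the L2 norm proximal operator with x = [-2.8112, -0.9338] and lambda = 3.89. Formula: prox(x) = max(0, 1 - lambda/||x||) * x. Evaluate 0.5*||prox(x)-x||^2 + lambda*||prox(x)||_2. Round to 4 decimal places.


Step 1: Compute ||x||.
||x|| = 2.9622
Step 2: Compute scaling factor.
scale = max(0, 1 - 3.89/2.9622) = 0.0
Step 3: prox(x) = [-0.0, -0.0]
||prox(x)|| = 0.0
Step 4: Proximal objective.
0.5*||prox-x||^2 = 4.3874
lambda*||prox|| = 0.0
Total = 4.3874


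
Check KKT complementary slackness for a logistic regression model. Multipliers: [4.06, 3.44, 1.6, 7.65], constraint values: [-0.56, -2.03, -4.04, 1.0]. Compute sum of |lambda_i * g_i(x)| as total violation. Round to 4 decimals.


KKT complementary slackness check:
lambda_1 * g_1 = 4.06 * -0.56 = -2.2736
lambda_2 * g_2 = 3.44 * -2.03 = -6.9832
lambda_3 * g_3 = 1.6 * -4.04 = -6.464
lambda_4 * g_4 = 7.65 * 1.0 = 7.65
Total violation = 2.2736 + 6.9832 + 6.464 + 7.65 = 23.3708


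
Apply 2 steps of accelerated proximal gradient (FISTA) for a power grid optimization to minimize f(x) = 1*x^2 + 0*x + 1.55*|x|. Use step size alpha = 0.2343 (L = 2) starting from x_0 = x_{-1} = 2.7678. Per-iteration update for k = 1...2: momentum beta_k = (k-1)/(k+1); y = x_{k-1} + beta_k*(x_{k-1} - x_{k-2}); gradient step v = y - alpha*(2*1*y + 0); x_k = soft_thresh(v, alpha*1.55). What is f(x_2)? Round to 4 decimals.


FISTA on f(x) = 1*x^2 + 0*x + 1.55*|x|
L = 2, alpha = 0.2343
Iteration 1: beta = 0.0, y = 2.7678 + 0.0*(2.7678 - 2.7678) = 2.7678
  grad(y) = 5.5356, v = y - alpha*grad = 1.4708
  prox(v) = soft_thresh(1.4708, 0.3632) = 1.1076
Iteration 2: beta = 0.3333, y = 1.1076 + 0.3333*(1.1076 - 2.7678) = 0.5543
  grad(y) = 1.1085, v = y - alpha*grad = 0.2945
  prox(v) = soft_thresh(0.2945, 0.3632) = 0.0
f(x_2) = 1*0.0^2 + 0*0.0 + 1.55*|0.0| = 0.0


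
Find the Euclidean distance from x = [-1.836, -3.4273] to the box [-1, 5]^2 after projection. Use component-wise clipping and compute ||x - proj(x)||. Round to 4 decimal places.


Project each component onto [-1, 5].
clip(-1.836) = -1.0, clip(-3.4273) = -1.0
Projection = [-1.0, -1.0]
Squared diffs: [0.6989, 5.8918]
Distance = sqrt(6.5907) = 2.5672


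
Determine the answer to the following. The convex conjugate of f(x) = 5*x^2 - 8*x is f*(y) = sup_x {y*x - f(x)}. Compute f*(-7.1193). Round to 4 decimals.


f*(y) = sup_x {y*x - a*x^2 - b*x} = sup_x {(y-b)*x - a*x^2}
FOC: (y - b) - 2a*x = 0 => x* = (y - b)/(2a)
x* = (-7.1193 + 8)/(2*5) = 0.0881
f*(-7.1193) = (y-b)^2/(4a) = (-7.1193 + 8)^2/(4*5)
= 0.7756/20 = 0.0388


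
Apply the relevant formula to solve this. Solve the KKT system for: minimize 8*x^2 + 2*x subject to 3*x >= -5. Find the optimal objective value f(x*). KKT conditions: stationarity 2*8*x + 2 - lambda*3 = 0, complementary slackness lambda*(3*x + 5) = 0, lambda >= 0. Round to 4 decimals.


Step 1: Try lambda = 0 (constraint inactive).
Stationarity: 2*8*x + 2 = 0
x* = -2/(2*8) = -0.125
Check constraint: 3*-0.125 = -0.375 >= -5 -- satisfied.
Step 2: Compute optimal value.
f(x*) = 8*(-0.125)^2 + 2*(-0.125) = -0.125


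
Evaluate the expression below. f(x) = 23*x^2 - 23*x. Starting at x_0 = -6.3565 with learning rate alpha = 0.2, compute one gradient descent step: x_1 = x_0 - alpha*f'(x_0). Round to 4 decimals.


We compute the gradient at x_0 and apply the update.
f'(x) = 46*x - 23
f'(-6.3565) = 46*-6.3565 - 23 = -315.399
x_1 = -6.3565 - 0.2*-315.399 = 56.7233


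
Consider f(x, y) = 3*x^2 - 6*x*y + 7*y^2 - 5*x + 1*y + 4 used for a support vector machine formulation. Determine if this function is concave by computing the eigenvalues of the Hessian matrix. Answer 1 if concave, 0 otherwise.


The Hessian of f(x,y) = 3*x^2 - 6*x*y + 7*y^2 - 5*x + 1*y + 4 is:
H = [[6, -6], [-6, 14]]
Trace = 6 + 14 = 20
Determinant = 6*14 - (-6)^2 = 48
Discriminant = (20)^2 - 4*48 = 208.0
Eigenvalues: lambda_1 = 2.7889, lambda_2 = 17.2111
The function is not concave.

0


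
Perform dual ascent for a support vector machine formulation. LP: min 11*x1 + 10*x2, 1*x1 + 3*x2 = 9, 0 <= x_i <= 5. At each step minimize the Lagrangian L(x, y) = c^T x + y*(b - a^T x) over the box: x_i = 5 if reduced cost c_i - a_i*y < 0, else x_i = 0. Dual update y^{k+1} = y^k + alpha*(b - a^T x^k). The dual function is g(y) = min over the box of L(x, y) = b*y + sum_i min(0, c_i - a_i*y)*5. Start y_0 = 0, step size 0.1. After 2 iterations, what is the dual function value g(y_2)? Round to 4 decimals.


Dual ascent for LP: min 11*x1 + 10*x2, 1*x1 + 3*x2 = 9, 0 <= x_i <= 5
Step 1: y^k = 0.0, reduced costs: (11.0, 10.0)
  x^k = (0.0, 0.0), subgradient = b - a^T x = 9.0
  y^{k+1} = 0.0 + 0.1*9.0 = 0.9
Step 2: y^k = 0.9, reduced costs: (10.1, 7.3)
  x^k = (0.0, 0.0), subgradient = b - a^T x = 9.0
  y^{k+1} = 0.9 + 0.1*9.0 = 1.8
Dual objective at y_2 = 1.8: reduced costs (9.2, 4.6), box minimizer x = (0.0, 0.0)
g(y_2) = b*y + (c1 - a1*y)*x1 + (c2 - a2*y)*x2 = 9*1.8 + 9.2*0.0 + 4.6*0.0 = 16.2 + 0.0 + 0.0 = 16.2


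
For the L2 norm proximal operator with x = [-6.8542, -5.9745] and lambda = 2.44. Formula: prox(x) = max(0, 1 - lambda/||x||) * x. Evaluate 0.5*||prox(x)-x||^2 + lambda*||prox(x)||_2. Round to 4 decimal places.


Step 1: Compute ||x||.
||x|| = 9.0926
Step 2: Compute scaling factor.
scale = max(0, 1 - 2.44/9.0926) = 0.7316
Step 3: prox(x) = [-5.0149, -4.3712]
||prox(x)|| = 6.6526
Step 4: Proximal objective.
0.5*||prox-x||^2 = 2.9768
lambda*||prox|| = 16.2323
Total = 19.2091


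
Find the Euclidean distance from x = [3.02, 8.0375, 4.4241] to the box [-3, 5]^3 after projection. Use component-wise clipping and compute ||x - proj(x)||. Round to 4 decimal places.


Project each component onto [-3, 5].
clip(3.02) = 3.02, clip(8.0375) = 5.0, clip(4.4241) = 4.4241
Projection = [3.02, 5.0, 4.4241]
Squared diffs: [0.0, 9.2264, 0.0]
Distance = sqrt(9.2264) = 3.0375


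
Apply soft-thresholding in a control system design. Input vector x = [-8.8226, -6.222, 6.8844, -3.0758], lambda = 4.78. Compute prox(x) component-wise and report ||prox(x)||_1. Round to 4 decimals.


Soft-thresholding with lambda = 4.78:
prox(-8.8226) = sign(-8.8226)*max(|-8.8226| - 4.78, 0) = -4.0426
prox(-6.222) = sign(-6.222)*max(|-6.222| - 4.78, 0) = -1.442
prox(6.8844) = sign(6.8844)*max(|6.8844| - 4.78, 0) = 2.1044
prox(-3.0758) = sign(-3.0758)*max(|-3.0758| - 4.78, 0) = 0.0
prox(x) = [-4.0426, -1.442, 2.1044, 0.0]
||prox(x)||_1 = 4.0426 + 1.442 + 2.1044 + 0.0 = 7.589


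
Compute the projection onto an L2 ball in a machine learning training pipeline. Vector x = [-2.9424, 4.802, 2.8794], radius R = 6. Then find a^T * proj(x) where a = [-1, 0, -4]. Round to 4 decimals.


Step 1: Compute ||x|| (intermediates to 6 decimals).
||x|| = sqrt((-2.9424)^2 + 4.802^2 + 2.8794^2) = 6.325177
Step 2: Project.
Since ||x|| > R, scale = R/||x|| = 6/6.325177 = 0.94859, proj(x) = scale * x
proj(x) = [-2.791131, 4.555129, 2.73137]
Step 3: Dot product.
a^T * proj(x) = -1*(-2.791131) + 0*4.555129 - 4*2.73137 = -8.1343


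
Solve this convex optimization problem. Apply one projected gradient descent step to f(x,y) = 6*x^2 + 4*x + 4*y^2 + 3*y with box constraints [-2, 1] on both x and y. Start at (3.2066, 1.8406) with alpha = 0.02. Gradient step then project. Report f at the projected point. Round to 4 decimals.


Step 1: Compute gradient at (3.2066, 1.8406).
grad_x = 2*6*3.2066 + 4 = 42.4792
grad_y = 2*4*1.8406 + 3 = 17.7248
Step 2: Gradient step.
x_raw = 3.2066 - 0.02*42.4792 = 2.357
y_raw = 1.8406 - 0.02*17.7248 = 1.4861
Step 3: Project onto [-2, 1].
x_proj = clip(2.357) = 1.0
y_proj = clip(1.4861) = 1.0
Step 4: Evaluate f.
f(1.0, 1.0) = 17.0


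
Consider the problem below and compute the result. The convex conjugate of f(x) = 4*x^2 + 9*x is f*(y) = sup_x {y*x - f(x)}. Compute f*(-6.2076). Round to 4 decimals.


f*(y) = sup_x {y*x - a*x^2 - b*x} = sup_x {(y-b)*x - a*x^2}
FOC: (y - b) - 2a*x = 0 => x* = (y - b)/(2a)
x* = (-6.2076 - 9)/(2*4) = -1.901
f*(-6.2076) = (y-b)^2/(4a) = (-6.2076 - 9)^2/(4*4)
= 231.2711/16 = 14.4544


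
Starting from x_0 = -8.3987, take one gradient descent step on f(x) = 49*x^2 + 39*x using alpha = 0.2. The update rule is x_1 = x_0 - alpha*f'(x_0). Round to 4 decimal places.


We compute the gradient at x_0 and apply the update.
f'(x) = 98*x + 39
f'(-8.3987) = 98*-8.3987 + 39 = -784.0726
x_1 = -8.3987 - 0.2*-784.0726 = 148.4158


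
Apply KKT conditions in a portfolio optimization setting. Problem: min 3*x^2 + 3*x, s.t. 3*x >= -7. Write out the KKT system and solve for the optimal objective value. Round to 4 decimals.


Step 1: Try lambda = 0 (constraint inactive).
Stationarity: 2*3*x + 3 = 0
x* = -3/(2*3) = -0.5
Check constraint: 3*-0.5 = -1.5 >= -7 -- satisfied.
Step 2: Compute optimal value.
f(x*) = 3*(-0.5)^2 + 3*(-0.5) = -0.75


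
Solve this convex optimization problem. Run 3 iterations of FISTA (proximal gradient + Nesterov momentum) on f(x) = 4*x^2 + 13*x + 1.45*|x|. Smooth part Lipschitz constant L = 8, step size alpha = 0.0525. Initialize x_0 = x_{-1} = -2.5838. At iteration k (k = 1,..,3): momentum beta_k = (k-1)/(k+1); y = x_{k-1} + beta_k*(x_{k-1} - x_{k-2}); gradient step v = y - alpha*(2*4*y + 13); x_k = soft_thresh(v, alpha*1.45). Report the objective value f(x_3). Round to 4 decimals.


FISTA on f(x) = 4*x^2 + 13*x + 1.45*|x|
L = 8, alpha = 0.0525
Iteration 1: beta = 0.0, y = -2.5838 + 0.0*(-2.5838 + 2.5838) = -2.5838
  grad(y) = -7.6704, v = y - alpha*grad = -2.1811
  prox(v) = soft_thresh(-2.1811, 0.0761) = -2.105
Iteration 2: beta = 0.3333, y = -2.105 + 0.3333*(-2.105 + 2.5838) = -1.9454
  grad(y) = -2.563, v = y - alpha*grad = -1.8108
  prox(v) = soft_thresh(-1.8108, 0.0761) = -1.7347
Iteration 3: beta = 0.5, y = -1.7347 + 0.5*(-1.7347 + 2.105) = -1.5495
  grad(y) = 0.6036, v = y - alpha*grad = -1.5812
  prox(v) = soft_thresh(-1.5812, 0.0761) = -1.5051
f(x_3) = 4*(-1.5051)^2 + 13*(-1.5051) + 1.45*|-1.5051| = -8.3226
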